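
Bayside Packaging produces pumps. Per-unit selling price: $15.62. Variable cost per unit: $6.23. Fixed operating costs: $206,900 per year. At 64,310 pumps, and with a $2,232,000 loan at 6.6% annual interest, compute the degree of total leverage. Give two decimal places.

Total contribution margin = 64,310 × $9.39 = $603,870.90.
Subtracting fixed costs: EBIT = $603,870.90 − $206,900 = $396,970.90. Interest = $147,312.00, so EBIT − I = $249,658.90.
DCL = contribution ÷ (EBIT − I) = $603,870.90 ÷ $249,658.90 = 2.4188.

2.42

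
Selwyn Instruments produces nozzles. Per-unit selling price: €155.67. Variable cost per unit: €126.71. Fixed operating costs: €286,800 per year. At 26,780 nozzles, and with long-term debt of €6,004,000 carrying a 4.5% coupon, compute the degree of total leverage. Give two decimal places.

3.55

Contribution at this volume is 26,780 × €28.96 = €775,548.80.
EBIT = €775,548.80 − €286,800 = €488,748.80. Interest = €270,180.00.
DOL = €775,548.80 ÷ €488,748.80 = 1.5868; DFL = €488,748.80 ÷ €218,568.80 = 2.2361.
Combined leverage = 1.5868 × 2.2361 = 3.5482.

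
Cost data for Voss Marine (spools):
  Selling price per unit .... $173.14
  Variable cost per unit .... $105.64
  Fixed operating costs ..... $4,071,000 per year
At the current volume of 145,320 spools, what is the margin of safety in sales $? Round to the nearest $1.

Unit CM = price − variable cost = $173.14 − $105.64 = $67.50. Break-even units = $4,071,000 ÷ $67.50 = 60,311.11; break-even revenue = 60,311.11 × $173.14 = $10,442,265.78.
Current sales = 145,320 × $173.14 = $25,160,704.80.
Margin of safety = $25,160,704.80 − $10,442,265.78 = $14,718,439.

$14,718,439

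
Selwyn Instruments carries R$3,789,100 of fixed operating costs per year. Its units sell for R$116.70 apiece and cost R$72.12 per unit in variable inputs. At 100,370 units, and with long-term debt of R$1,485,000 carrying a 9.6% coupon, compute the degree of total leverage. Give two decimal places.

At 100,370 units, contribution = 100,370 × R$44.58 = R$4,474,494.60.
Operating income = contribution − fixed costs = R$4,474,494.60 − R$3,789,100 = R$685,394.60. Interest = R$142,560.00, so EBIT − I = R$542,834.60.
Degree of total leverage = total CM / (EBIT − interest) = R$4,474,494.60 / R$542,834.60 = 8.2428.

8.24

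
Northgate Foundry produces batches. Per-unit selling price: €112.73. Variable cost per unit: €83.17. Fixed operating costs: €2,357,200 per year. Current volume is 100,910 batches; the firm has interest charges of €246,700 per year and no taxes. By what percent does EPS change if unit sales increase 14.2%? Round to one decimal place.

Total contribution margin = 100,910 × €29.56 = €2,982,899.60.
Subtracting fixed costs: EBIT = €2,982,899.60 − €2,357,200 = €625,699.60.
After interest of €246,700.00, pre-tax earnings = €378,999.60.
DCL = total CM / (EBIT − I) = €2,982,899.60 / €378,999.60 = 7.8705.
EPS therefore changes by 7.8705 × (+14.2%) = +111.8%.

+111.8%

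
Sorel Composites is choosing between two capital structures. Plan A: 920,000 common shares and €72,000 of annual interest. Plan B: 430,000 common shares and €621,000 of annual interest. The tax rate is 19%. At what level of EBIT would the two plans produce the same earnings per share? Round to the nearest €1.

At indifference, (EBIT − 72,000)(1 − t)/920,000 = (EBIT − 621,000)(1 − t)/430,000.
Cancelling (1 − t) and cross-multiplying: 430,000·(EBIT − 72,000) = 920,000·(EBIT − 621,000).
EBIT × (920,000 − 430,000) = 621,000 × 920,000 − 72,000 × 430,000 = 540,360,000,000, so EBIT = 540,360,000,000 ÷ 490,000 = 1,102,775.51.

€1,102,776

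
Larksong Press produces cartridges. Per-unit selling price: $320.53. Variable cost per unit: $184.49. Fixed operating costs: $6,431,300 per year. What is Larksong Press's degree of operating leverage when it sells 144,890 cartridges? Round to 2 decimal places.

1.48

Total contribution margin = 144,890 × $136.04 = $19,710,835.60.
Operating income = contribution − fixed costs = $19,710,835.60 − $6,431,300 = $13,279,535.60.
DOL = contribution ÷ EBIT = $19,710,835.60 ÷ $13,279,535.60 = 1.4843.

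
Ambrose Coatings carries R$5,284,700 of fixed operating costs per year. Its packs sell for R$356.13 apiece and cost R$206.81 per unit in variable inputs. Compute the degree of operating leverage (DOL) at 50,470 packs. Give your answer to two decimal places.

Total contribution margin = 50,470 × R$149.32 = R$7,536,180.40.
Subtracting fixed costs: EBIT = R$7,536,180.40 − R$5,284,700 = R$2,251,480.40.
So DOL = total CM / EBIT = R$7,536,180.40 / R$2,251,480.40 = 3.3472.

3.35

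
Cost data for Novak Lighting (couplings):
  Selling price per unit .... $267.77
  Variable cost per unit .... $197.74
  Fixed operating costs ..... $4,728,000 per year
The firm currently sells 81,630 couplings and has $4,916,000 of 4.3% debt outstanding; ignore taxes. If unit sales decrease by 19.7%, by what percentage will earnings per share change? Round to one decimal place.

-144.9%

At 81,630 units, contribution = 81,630 × $70.03 = $5,716,548.90.
Operating income = contribution − fixed costs = $5,716,548.90 − $4,728,000 = $988,548.90.
Interest = $211,388.00, so EBIT − I = $777,160.90.
Degree of combined leverage = contribution ÷ (EBIT − I) = $5,716,548.90 ÷ $777,160.90 = 7.3557.
%ΔEPS = DCL × %ΔSales = 7.3557 × -19.7% = -144.9%.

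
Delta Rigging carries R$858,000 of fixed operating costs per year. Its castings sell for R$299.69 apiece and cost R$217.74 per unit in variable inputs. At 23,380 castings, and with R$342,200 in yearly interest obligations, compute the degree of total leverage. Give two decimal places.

2.68

Contribution at this volume is 23,380 × R$81.95 = R$1,915,991.00.
EBIT = R$1,915,991.00 − R$858,000 = R$1,057,991.00. Interest = R$342,200.00, so EBIT − I = R$715,791.00.
DCL = contribution ÷ (EBIT − I) = R$1,915,991.00 ÷ R$715,791.00 = 2.6767.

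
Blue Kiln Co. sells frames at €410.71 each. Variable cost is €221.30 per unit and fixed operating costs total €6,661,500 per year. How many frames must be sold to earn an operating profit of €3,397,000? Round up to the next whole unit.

Contribution margin per unit = €410.71 − €221.30 = €189.41.
Need Q such that Q × €189.41 − €6,661,500 = €3,397,000, i.e. Q = €10,058,500 / €189.41 = 53,104.38 → 53,105.

53,105 frames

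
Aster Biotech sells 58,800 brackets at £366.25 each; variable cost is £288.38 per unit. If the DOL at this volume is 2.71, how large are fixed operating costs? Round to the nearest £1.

£2,889,178

Total contribution margin = 58,800 × £77.87 = £4,578,756.00.
Since DOL = CM ÷ EBIT, EBIT = £4,578,756.00 ÷ 2.71 = £1,689,577.86.
Fixed costs = CM − EBIT = £4,578,756.00 − £1,689,577.86 = £2,889,178.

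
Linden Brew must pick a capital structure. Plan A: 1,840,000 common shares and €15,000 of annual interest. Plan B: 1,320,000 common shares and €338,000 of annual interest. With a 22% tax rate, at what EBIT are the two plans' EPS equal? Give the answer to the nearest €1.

Set EPS_A = EPS_B: (EBIT − €15,000)(1 − 0.22) ÷ 1,840,000 = (EBIT − €338,000)(1 − 0.22) ÷ 1,320,000.
Cancelling (1 − t) and cross-multiplying: 1,320,000·(EBIT − 15,000) = 1,840,000·(EBIT − 338,000).
EBIT × (1,840,000 − 1,320,000) = 338,000 × 1,840,000 − 15,000 × 1,320,000 = 602,120,000,000, so EBIT = 602,120,000,000 ÷ 520,000 = 1,157,923.08.

€1,157,923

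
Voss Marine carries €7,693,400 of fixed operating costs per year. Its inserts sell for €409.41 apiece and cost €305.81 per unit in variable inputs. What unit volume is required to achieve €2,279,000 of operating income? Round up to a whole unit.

96,259 inserts

Each unit contributes €409.41 − €305.81 = €103.60.
Need Q such that Q × €103.60 − €7,693,400 = €2,279,000, i.e. Q = €9,972,400 / €103.60 = 96,258.69 → 96,259.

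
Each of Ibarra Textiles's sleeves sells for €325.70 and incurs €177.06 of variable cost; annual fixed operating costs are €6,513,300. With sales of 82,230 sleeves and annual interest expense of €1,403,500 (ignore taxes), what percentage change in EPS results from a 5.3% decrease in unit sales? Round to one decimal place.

Contribution at this volume is 82,230 × €148.64 = €12,222,667.20.
Operating income = contribution − fixed costs = €12,222,667.20 − €6,513,300 = €5,709,367.20.
After interest of €1,403,500.00, pre-tax earnings = €4,305,867.20.
DCL = total CM / (EBIT − I) = €12,222,667.20 / €4,305,867.20 = 2.8386.
%ΔEPS = DCL × %ΔSales = 2.8386 × -5.3% = -15.0%.

-15.0%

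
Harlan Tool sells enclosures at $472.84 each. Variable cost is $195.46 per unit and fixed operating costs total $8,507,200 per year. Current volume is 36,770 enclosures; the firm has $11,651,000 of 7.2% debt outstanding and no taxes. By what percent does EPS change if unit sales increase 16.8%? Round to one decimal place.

At 36,770 units, contribution = 36,770 × $277.38 = $10,199,262.60.
Subtracting fixed costs: EBIT = $10,199,262.60 − $8,507,200 = $1,692,062.60.
After interest of $838,872.00, pre-tax earnings = $853,190.60.
DCL = total CM / (EBIT − I) = $10,199,262.60 / $853,190.60 = 11.9543.
%ΔEPS = DCL × %ΔSales = 11.9543 × +16.8% = +200.8%.

+200.8%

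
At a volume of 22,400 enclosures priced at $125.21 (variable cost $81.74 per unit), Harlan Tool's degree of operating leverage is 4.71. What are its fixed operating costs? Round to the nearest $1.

$766,992

At 22,400 units, contribution = 22,400 × $43.47 = $973,728.00.
Since DOL = CM ÷ EBIT, EBIT = $973,728.00 ÷ 4.71 = $206,736.31.
And FC = contribution − EBIT = $973,728.00 − $206,736.31 = $766,992.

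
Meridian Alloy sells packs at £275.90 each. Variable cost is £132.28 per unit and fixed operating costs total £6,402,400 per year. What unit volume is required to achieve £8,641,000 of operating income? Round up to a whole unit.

104,745 packs

Contribution margin per unit = £275.90 − £132.28 = £143.62.
Required volume = (fixed costs + target profit) ÷ CM = (£6,402,400 + £8,641,000) ÷ £143.62 = 104,744.46, so 104,745 packs.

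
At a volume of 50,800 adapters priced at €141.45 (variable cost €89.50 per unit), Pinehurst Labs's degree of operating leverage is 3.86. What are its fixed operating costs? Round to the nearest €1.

€1,955,366

At 50,800 units, contribution = 50,800 × €51.95 = €2,639,060.00.
DOL = contribution / EBIT, so EBIT = €2,639,060.00 / 3.86 = €683,694.30.
And FC = contribution − EBIT = €2,639,060.00 − €683,694.30 = €1,955,366.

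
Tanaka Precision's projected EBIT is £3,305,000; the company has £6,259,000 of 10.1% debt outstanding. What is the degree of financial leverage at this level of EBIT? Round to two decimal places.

1.24

Interest = £632,159.00.
DFL = EBIT ÷ (EBIT − I) = £3,305,000 ÷ (£3,305,000 − £632,159.00) = £3,305,000 ÷ £2,672,841.00 = 1.2365.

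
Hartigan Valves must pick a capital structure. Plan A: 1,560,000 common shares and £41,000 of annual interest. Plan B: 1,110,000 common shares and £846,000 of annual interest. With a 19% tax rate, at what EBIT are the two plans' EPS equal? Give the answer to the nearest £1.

£2,831,667

At indifference, (EBIT − 41,000)(1 − t)/1,560,000 = (EBIT − 846,000)(1 − t)/1,110,000.
Cancelling (1 − t) and cross-multiplying: 1,110,000·(EBIT − 41,000) = 1,560,000·(EBIT − 846,000).
Solving, EBIT = (846,000·1,560,000 − 41,000·1,110,000) / (1,560,000 − 1,110,000) = 1,274,250,000,000 / 450,000 = 2,831,666.67.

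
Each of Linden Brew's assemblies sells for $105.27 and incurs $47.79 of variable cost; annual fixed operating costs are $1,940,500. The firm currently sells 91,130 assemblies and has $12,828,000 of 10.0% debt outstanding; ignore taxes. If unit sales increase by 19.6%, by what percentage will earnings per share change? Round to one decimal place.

Total contribution margin = 91,130 × $57.48 = $5,238,152.40.
Subtracting fixed costs: EBIT = $5,238,152.40 − $1,940,500 = $3,297,652.40.
After interest of $1,282,800.00, pre-tax earnings = $2,014,852.40.
DCL = total CM / (EBIT − I) = $5,238,152.40 / $2,014,852.40 = 2.5998.
EPS therefore changes by 2.5998 × (+19.6%) = +51.0%.

+51.0%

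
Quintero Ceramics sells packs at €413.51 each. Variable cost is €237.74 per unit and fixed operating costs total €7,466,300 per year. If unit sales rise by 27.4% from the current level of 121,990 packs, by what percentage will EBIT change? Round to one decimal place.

Contribution at this volume is 121,990 × €175.77 = €21,442,182.30.
Subtracting fixed costs: EBIT = €21,442,182.30 − €7,466,300 = €13,975,882.30.
So DOL = total CM / EBIT = €21,442,182.30 / €13,975,882.30 = 1.5342.
Operating income changes by 1.5342 × +27.4% = +42.0%.

+42.0%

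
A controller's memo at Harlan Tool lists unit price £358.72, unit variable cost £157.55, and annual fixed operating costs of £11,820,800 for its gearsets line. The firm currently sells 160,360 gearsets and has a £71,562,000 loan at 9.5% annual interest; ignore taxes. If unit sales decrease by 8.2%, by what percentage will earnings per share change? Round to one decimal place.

At 160,360 units, contribution = 160,360 × £201.17 = £32,259,621.20.
Operating income = contribution − fixed costs = £32,259,621.20 − £11,820,800 = £20,438,821.20.
After interest of £6,798,390.00, pre-tax earnings = £13,640,431.20.
Degree of combined leverage = contribution ÷ (EBIT − I) = £32,259,621.20 ÷ £13,640,431.20 = 2.3650.
%ΔEPS = DCL × %ΔSales = 2.3650 × -8.2% = -19.4%.

-19.4%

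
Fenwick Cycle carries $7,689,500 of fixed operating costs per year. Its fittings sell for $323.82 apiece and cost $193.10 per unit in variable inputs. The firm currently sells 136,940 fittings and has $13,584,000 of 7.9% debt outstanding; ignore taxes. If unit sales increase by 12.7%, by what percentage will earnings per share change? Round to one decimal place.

+24.9%

Contribution at this volume is 136,940 × $130.72 = $17,900,796.80.
Operating income = contribution − fixed costs = $17,900,796.80 − $7,689,500 = $10,211,296.80.
Interest = $1,073,136.00, so EBIT − I = $9,138,160.80.
DCL = total CM / (EBIT − I) = $17,900,796.80 / $9,138,160.80 = 1.9589.
EPS therefore changes by 1.9589 × (+12.7%) = +24.9%.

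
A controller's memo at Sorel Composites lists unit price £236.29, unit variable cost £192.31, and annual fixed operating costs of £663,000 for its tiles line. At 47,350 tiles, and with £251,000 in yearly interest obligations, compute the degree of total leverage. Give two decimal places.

Contribution at this volume is 47,350 × £43.98 = £2,082,453.00.
Operating income = contribution − fixed costs = £2,082,453.00 − £663,000 = £1,419,453.00. Interest = £251,000.00, so EBIT − I = £1,168,453.00.
Degree of total leverage = total CM / (EBIT − interest) = £2,082,453.00 / £1,168,453.00 = 1.7822.

1.78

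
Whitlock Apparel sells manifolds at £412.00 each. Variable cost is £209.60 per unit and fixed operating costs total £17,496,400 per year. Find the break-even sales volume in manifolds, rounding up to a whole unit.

86,445 manifolds

Each unit contributes £412.00 − £209.60 = £202.40.
Break-even volume = fixed costs ÷ CM per unit = £17,496,400 ÷ £202.40 = 86,444.66, so 86,445 manifolds.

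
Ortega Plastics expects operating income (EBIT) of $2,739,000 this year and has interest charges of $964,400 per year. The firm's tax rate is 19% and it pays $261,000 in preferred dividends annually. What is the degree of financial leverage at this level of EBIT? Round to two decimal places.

Annual interest charges come to $964,400.00.
Preferred dividends grossed up pre-tax: $261,000 / (1 − 0.19) = $322,222.22.
DFL = EBIT ÷ [EBIT − I − D_p/(1−t)] = $2,739,000 ÷ [$2,739,000 − $964,400.00 − $322,222.22] = $2,739,000 ÷ $1,452,377.78 = 1.8859.

1.89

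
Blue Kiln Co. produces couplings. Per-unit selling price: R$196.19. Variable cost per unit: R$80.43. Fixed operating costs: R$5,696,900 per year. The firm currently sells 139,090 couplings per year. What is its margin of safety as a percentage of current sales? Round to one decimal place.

Each unit contributes R$196.19 − R$80.43 = R$115.76. Break-even units = R$5,696,900 ÷ R$115.76 = 49,213.03; break-even revenue = 49,213.03 × R$196.19 = R$9,655,103.76.
Current sales = 139,090 × R$196.19 = R$27,288,067.10.
Margin of safety = (R$27,288,067.10 − R$9,655,103.76) ÷ R$27,288,067.10 = 64.6%.

64.6%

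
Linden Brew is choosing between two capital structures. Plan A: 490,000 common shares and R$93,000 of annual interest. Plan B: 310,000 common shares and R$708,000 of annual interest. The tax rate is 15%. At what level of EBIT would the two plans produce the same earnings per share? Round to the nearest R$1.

R$1,767,167

At indifference, (EBIT − 93,000)(1 − t)/490,000 = (EBIT − 708,000)(1 − t)/310,000.
The (1 − t) factor cancels: (EBIT − 93,000) × 310,000 = (EBIT − 708,000) × 490,000.
Solving, EBIT = (708,000·490,000 − 93,000·310,000) / (490,000 − 310,000) = 318,090,000,000 / 180,000 = 1,767,166.67.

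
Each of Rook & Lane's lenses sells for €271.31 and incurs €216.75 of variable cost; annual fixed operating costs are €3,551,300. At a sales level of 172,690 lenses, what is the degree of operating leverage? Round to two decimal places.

Contribution at this volume is 172,690 × €54.56 = €9,421,966.40.
Subtracting fixed costs: EBIT = €9,421,966.40 − €3,551,300 = €5,870,666.40.
DOL = contribution ÷ EBIT = €9,421,966.40 ÷ €5,870,666.40 = 1.6049.

1.60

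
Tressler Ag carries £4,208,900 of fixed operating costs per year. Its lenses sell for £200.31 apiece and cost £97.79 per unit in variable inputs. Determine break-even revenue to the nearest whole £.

CM per unit = £200.31 − £97.79 = £102.52; CM ratio = £102.52 / £200.31 = 0.5118.
Break-even sales = FC ÷ CM ratio = £4,208,900 × £200.31 / £102.52 = £8,223,613.

£8,223,613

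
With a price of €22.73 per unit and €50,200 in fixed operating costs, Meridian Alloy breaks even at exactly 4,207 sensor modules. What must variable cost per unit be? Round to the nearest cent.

€10.80

At break-even, FC = Q × (P − VC), so P − VC = €50,200 ÷ 4,207 = €11.9325.
Variable cost per unit = €22.73 − €11.9325 = €10.80.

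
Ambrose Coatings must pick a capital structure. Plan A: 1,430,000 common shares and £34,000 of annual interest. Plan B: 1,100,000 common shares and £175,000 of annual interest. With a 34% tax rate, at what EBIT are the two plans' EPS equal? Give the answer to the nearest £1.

£645,000

At indifference, (EBIT − 34,000)(1 − t)/1,430,000 = (EBIT − 175,000)(1 − t)/1,100,000.
Cancelling (1 − t) and cross-multiplying: 1,100,000·(EBIT − 34,000) = 1,430,000·(EBIT − 175,000).
Solving, EBIT = (175,000·1,430,000 − 34,000·1,100,000) / (1,430,000 − 1,100,000) = 212,850,000,000 / 330,000 = 645,000.00.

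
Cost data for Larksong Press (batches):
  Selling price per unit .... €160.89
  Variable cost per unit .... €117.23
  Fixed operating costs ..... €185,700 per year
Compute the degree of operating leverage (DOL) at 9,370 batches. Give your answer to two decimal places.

Contribution at this volume is 9,370 × €43.66 = €409,094.20.
EBIT = €409,094.20 − €185,700 = €223,394.20.
So DOL = total CM / EBIT = €409,094.20 / €223,394.20 = 1.8313.

1.83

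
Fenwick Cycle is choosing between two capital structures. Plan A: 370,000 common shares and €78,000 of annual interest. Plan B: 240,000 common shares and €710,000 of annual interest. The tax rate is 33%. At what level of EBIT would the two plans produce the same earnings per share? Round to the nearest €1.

€1,876,769

At indifference, (EBIT − 78,000)(1 − t)/370,000 = (EBIT − 710,000)(1 − t)/240,000.
Cancelling (1 − t) and cross-multiplying: 240,000·(EBIT − 78,000) = 370,000·(EBIT − 710,000).
Solving, EBIT = (710,000·370,000 − 78,000·240,000) / (370,000 − 240,000) = 243,980,000,000 / 130,000 = 1,876,769.23.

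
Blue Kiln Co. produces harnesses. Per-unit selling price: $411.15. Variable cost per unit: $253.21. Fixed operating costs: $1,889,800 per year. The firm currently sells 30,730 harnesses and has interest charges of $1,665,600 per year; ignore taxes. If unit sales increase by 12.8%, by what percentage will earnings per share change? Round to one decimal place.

At 30,730 units, contribution = 30,730 × $157.94 = $4,853,496.20.
Subtracting fixed costs: EBIT = $4,853,496.20 − $1,889,800 = $2,963,696.20.
After interest of $1,665,600.00, pre-tax earnings = $1,298,096.20.
Degree of combined leverage = contribution ÷ (EBIT − I) = $4,853,496.20 ÷ $1,298,096.20 = 3.7389.
%ΔEPS = DCL × %ΔSales = 3.7389 × +12.8% = +47.9%.

+47.9%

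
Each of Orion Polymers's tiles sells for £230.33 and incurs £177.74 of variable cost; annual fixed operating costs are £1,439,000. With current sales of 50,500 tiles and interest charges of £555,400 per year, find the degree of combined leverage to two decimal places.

Total contribution margin = 50,500 × £52.59 = £2,655,795.00.
Operating income = contribution − fixed costs = £2,655,795.00 − £1,439,000 = £1,216,795.00. Interest = £555,400.00.
DOL = £2,655,795.00 ÷ £1,216,795.00 = 2.1826; DFL = £1,216,795.00 ÷ £661,395.00 = 1.8397.
DCL = DOL × DFL = 2.1826 × 1.8397 = 4.0153.

4.02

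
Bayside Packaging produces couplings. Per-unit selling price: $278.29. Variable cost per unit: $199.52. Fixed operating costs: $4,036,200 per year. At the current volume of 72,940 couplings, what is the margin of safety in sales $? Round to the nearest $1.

$6,038,804

Contribution margin per unit = $278.29 − $199.52 = $78.77. Break-even units = $4,036,200 ÷ $78.77 = 51,240.32; break-even revenue = 51,240.32 × $278.29 = $14,259,668.63.
Actual sales revenue = 72,940 × $278.29 = $20,298,472.60.
Margin of safety = $20,298,472.60 − $14,259,668.63 = $6,038,804.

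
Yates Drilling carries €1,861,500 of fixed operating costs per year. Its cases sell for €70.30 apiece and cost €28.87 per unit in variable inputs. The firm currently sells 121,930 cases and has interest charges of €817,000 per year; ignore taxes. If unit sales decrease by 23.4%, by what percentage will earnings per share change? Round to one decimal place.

Total contribution margin = 121,930 × €41.43 = €5,051,559.90.
Subtracting fixed costs: EBIT = €5,051,559.90 − €1,861,500 = €3,190,059.90.
After interest of €817,000.00, pre-tax earnings = €2,373,059.90.
Degree of combined leverage = contribution ÷ (EBIT − I) = €5,051,559.90 ÷ €2,373,059.90 = 2.1287.
EPS therefore changes by 2.1287 × (-23.4%) = -49.8%.

-49.8%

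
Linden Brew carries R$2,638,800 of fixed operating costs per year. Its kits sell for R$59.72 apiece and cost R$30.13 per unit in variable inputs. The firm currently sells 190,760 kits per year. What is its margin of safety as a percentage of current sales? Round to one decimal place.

53.3%

Each unit contributes R$59.72 − R$30.13 = R$29.59. Break-even units = R$2,638,800 ÷ R$29.59 = 89,178.78; break-even revenue = 89,178.78 × R$59.72 = R$5,325,756.54.
Actual sales revenue = 190,760 × R$59.72 = R$11,392,187.20.
Margin of safety = (R$11,392,187.20 − R$5,325,756.54) ÷ R$11,392,187.20 = 53.3%.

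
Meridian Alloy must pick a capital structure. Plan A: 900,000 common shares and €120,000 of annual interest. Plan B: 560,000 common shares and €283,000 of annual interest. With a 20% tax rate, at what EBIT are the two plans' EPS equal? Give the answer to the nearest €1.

€551,471

At indifference, (EBIT − 120,000)(1 − t)/900,000 = (EBIT − 283,000)(1 − t)/560,000.
Cancelling (1 − t) and cross-multiplying: 560,000·(EBIT − 120,000) = 900,000·(EBIT − 283,000).
Solving, EBIT = (283,000·900,000 − 120,000·560,000) / (900,000 − 560,000) = 187,500,000,000 / 340,000 = 551,470.59.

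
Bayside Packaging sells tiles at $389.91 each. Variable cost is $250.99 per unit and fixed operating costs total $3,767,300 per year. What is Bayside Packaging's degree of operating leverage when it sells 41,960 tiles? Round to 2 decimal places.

Contribution at this volume is 41,960 × $138.92 = $5,829,083.20.
Subtracting fixed costs: EBIT = $5,829,083.20 − $3,767,300 = $2,061,783.20.
Degree of operating leverage = $5,829,083.20 / $2,061,783.20 = 2.8272.

2.83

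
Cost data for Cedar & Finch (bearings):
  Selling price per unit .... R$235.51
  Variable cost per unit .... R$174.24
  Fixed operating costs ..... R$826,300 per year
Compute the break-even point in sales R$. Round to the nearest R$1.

CM per unit = R$235.51 − R$174.24 = R$61.27; CM ratio = R$61.27 / R$235.51 = 0.2602.
Break-even sales = FC ÷ CM ratio = R$826,300 × R$235.51 / R$61.27 = R$3,176,137.

R$3,176,137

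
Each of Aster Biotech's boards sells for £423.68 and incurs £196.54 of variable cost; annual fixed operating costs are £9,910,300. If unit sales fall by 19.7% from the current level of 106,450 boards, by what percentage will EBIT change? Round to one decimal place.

-33.4%

Total contribution margin = 106,450 × £227.14 = £24,179,053.00.
EBIT = £24,179,053.00 − £9,910,300 = £14,268,753.00.
Degree of operating leverage = £24,179,053.00 / £14,268,753.00 = 1.6945.
%ΔEBIT = DOL × %ΔSales = 1.6945 × -19.7% = -33.4%.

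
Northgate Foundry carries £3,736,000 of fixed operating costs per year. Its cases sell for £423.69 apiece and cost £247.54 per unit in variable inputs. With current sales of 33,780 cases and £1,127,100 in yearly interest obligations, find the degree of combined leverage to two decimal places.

5.47

Contribution at this volume is 33,780 × £176.15 = £5,950,347.00.
Subtracting fixed costs: EBIT = £5,950,347.00 − £3,736,000 = £2,214,347.00. Interest = £1,127,100.00, so EBIT − I = £1,087,247.00.
DCL = contribution ÷ (EBIT − I) = £5,950,347.00 ÷ £1,087,247.00 = 5.4729.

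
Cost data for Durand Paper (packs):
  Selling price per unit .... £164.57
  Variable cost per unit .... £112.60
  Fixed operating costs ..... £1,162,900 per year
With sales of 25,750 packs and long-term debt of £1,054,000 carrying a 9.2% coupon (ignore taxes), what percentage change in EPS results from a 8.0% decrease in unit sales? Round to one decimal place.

At 25,750 units, contribution = 25,750 × £51.97 = £1,338,227.50.
Subtracting fixed costs: EBIT = £1,338,227.50 − £1,162,900 = £175,327.50.
Interest = £96,968.00, so EBIT − I = £78,359.50.
DCL = total CM / (EBIT − I) = £1,338,227.50 / £78,359.50 = 17.0781.
EPS therefore changes by 17.0781 × (-8.0%) = -136.6%.

-136.6%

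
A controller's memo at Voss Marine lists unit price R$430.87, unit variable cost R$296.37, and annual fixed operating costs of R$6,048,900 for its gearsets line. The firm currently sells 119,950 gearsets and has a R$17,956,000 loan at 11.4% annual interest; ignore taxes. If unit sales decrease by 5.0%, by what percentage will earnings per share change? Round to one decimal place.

At 119,950 units, contribution = 119,950 × R$134.50 = R$16,133,275.00.
Operating income = contribution − fixed costs = R$16,133,275.00 − R$6,048,900 = R$10,084,375.00.
After interest of R$2,046,984.00, pre-tax earnings = R$8,037,391.00.
DCL = total CM / (EBIT − I) = R$16,133,275.00 / R$8,037,391.00 = 2.0073.
%ΔEPS = DCL × %ΔSales = 2.0073 × -5.0% = -10.0%.

-10.0%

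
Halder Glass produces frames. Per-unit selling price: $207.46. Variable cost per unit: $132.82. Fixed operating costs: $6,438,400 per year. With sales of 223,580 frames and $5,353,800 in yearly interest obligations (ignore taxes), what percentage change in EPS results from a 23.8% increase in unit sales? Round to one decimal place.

+81.1%

Contribution at this volume is 223,580 × $74.64 = $16,688,011.20.
Subtracting fixed costs: EBIT = $16,688,011.20 − $6,438,400 = $10,249,611.20.
Interest = $5,353,800.00, so EBIT − I = $4,895,811.20.
DCL = total CM / (EBIT − I) = $16,688,011.20 / $4,895,811.20 = 3.4086.
%ΔEPS = DCL × %ΔSales = 3.4086 × +23.8% = +81.1%.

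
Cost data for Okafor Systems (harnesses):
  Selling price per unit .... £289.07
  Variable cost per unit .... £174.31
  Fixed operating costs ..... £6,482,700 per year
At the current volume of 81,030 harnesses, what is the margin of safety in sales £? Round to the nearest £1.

Contribution margin per unit = £289.07 − £174.31 = £114.76. Break-even units = £6,482,700 ÷ £114.76 = 56,489.19; break-even revenue = 56,489.19 × £289.07 = £16,329,331.55.
Actual sales revenue = 81,030 × £289.07 = £23,423,342.10.
Margin of safety = £23,423,342.10 − £16,329,331.55 = £7,094,011.

£7,094,011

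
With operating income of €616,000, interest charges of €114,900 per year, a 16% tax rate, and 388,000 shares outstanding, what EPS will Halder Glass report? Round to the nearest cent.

Pre-tax income = €616,000 − €114,900.00 = €501,100.00.
Net income = €501,100.00 × (1 − 0.16) = €420,924.00.
EPS = €420,924.00 ÷ 388,000 = €1.08.

€1.08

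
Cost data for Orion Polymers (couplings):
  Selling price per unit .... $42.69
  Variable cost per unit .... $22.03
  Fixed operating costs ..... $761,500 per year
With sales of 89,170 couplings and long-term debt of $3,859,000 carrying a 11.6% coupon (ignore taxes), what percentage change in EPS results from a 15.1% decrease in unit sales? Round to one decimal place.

Contribution at this volume is 89,170 × $20.66 = $1,842,252.20.
Operating income = contribution − fixed costs = $1,842,252.20 − $761,500 = $1,080,752.20.
After interest of $447,644.00, pre-tax earnings = $633,108.20.
Degree of combined leverage = contribution ÷ (EBIT − I) = $1,842,252.20 ÷ $633,108.20 = 2.9099.
%ΔEPS = DCL × %ΔSales = 2.9099 × -15.1% = -43.9%.

-43.9%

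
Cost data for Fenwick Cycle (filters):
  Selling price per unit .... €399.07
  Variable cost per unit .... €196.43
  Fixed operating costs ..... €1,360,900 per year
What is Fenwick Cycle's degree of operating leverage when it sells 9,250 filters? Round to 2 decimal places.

3.65

Total contribution margin = 9,250 × €202.64 = €1,874,420.00.
Subtracting fixed costs: EBIT = €1,874,420.00 − €1,360,900 = €513,520.00.
So DOL = total CM / EBIT = €1,874,420.00 / €513,520.00 = 3.6501.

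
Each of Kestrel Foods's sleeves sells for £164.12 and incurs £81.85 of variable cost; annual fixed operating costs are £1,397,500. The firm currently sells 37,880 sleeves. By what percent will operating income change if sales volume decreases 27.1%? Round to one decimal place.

Contribution at this volume is 37,880 × £82.27 = £3,116,387.60.
Operating income = contribution − fixed costs = £3,116,387.60 − £1,397,500 = £1,718,887.60.
DOL = contribution ÷ EBIT = £3,116,387.60 ÷ £1,718,887.60 = 1.8130.
%ΔEBIT = DOL × %ΔSales = 1.8130 × -27.1% = -49.1%.

-49.1%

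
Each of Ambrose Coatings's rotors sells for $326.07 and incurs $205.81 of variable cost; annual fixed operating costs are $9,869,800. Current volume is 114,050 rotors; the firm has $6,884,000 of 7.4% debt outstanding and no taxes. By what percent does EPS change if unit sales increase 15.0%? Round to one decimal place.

+61.7%

Total contribution margin = 114,050 × $120.26 = $13,715,653.00.
EBIT = $13,715,653.00 − $9,869,800 = $3,845,853.00.
After interest of $509,416.00, pre-tax earnings = $3,336,437.00.
DCL = total CM / (EBIT − I) = $13,715,653.00 / $3,336,437.00 = 4.1109.
%ΔEPS = DCL × %ΔSales = 4.1109 × +15.0% = +61.7%.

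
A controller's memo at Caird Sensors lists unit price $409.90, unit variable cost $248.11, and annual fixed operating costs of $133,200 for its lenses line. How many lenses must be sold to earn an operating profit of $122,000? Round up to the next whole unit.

Each unit contributes $409.90 − $248.11 = $161.79.
Required volume = (fixed costs + target profit) ÷ CM = ($133,200 + $122,000) ÷ $161.79 = 1,577.35, so 1,578 lenses.

1,578 lenses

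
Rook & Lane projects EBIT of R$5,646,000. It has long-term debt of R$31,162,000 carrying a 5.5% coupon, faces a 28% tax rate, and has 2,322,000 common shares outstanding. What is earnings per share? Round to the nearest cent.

Interest = R$1,713,910.00, so EBT = R$5,646,000 − R$1,713,910.00 = R$3,932,090.00.
After tax at 28%: net income = R$3,932,090.00 × 0.72 = R$2,831,104.80.
EPS = R$2,831,104.80 ÷ 2,322,000 = R$1.22.

R$1.22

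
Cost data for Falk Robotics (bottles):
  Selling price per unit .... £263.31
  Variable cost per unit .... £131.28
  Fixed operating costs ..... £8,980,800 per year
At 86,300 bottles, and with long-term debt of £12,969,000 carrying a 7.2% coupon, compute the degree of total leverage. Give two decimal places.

7.70

Contribution at this volume is 86,300 × £132.03 = £11,394,189.00.
EBIT = £11,394,189.00 − £8,980,800 = £2,413,389.00. Interest = £933,768.00.
DOL = £11,394,189.00 ÷ £2,413,389.00 = 4.7212; DFL = £2,413,389.00 ÷ £1,479,621.00 = 1.6311.
DCL = DOL × DFL = 4.7212 × 1.6311 = 7.7007.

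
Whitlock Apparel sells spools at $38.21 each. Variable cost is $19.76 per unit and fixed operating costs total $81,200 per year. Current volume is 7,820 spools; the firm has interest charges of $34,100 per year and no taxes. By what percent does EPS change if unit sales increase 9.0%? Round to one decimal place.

At 7,820 units, contribution = 7,820 × $18.45 = $144,279.00.
Subtracting fixed costs: EBIT = $144,279.00 − $81,200 = $63,079.00.
After interest of $34,100.00, pre-tax earnings = $28,979.00.
DCL = total CM / (EBIT − I) = $144,279.00 / $28,979.00 = 4.9787.
EPS therefore changes by 4.9787 × (+9.0%) = +44.8%.

+44.8%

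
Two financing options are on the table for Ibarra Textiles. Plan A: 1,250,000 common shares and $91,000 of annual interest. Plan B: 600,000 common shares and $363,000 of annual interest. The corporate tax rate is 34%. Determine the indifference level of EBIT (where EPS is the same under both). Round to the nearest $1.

$614,077

Set EPS_A = EPS_B: (EBIT − $91,000)(1 − 0.34) ÷ 1,250,000 = (EBIT − $363,000)(1 − 0.34) ÷ 600,000.
The (1 − t) factor cancels: (EBIT − 91,000) × 600,000 = (EBIT − 363,000) × 1,250,000.
EBIT × (1,250,000 − 600,000) = 363,000 × 1,250,000 − 91,000 × 600,000 = 399,150,000,000, so EBIT = 399,150,000,000 ÷ 650,000 = 614,076.92.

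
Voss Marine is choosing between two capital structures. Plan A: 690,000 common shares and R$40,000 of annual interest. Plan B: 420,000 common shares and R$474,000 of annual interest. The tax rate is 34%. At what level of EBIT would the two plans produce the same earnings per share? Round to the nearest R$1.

R$1,149,111

Set EPS_A = EPS_B: (EBIT − R$40,000)(1 − 0.34) ÷ 690,000 = (EBIT − R$474,000)(1 − 0.34) ÷ 420,000.
The (1 − t) factor cancels: (EBIT − 40,000) × 420,000 = (EBIT − 474,000) × 690,000.
Solving, EBIT = (474,000·690,000 − 40,000·420,000) / (690,000 − 420,000) = 310,260,000,000 / 270,000 = 1,149,111.11.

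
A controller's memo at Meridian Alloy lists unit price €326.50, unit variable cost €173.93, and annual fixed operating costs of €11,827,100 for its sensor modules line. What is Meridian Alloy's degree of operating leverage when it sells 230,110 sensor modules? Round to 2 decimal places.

1.51

At 230,110 units, contribution = 230,110 × €152.57 = €35,107,882.70.
EBIT = €35,107,882.70 − €11,827,100 = €23,280,782.70.
Degree of operating leverage = €35,107,882.70 / €23,280,782.70 = 1.5080.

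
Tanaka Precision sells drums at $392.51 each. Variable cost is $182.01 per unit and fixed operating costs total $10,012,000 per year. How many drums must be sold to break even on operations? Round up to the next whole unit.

47,563 drums

Contribution margin per unit = $392.51 − $182.01 = $210.50.
Break-even Q = $10,012,000 / $210.50 = 47,562.95 → 47,563 drums.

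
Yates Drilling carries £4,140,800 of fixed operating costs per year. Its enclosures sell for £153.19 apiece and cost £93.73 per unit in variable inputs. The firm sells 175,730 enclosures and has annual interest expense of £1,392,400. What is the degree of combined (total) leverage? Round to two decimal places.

2.13

Contribution at this volume is 175,730 × £59.46 = £10,448,905.80.
Subtracting fixed costs: EBIT = £10,448,905.80 − £4,140,800 = £6,308,105.80. Interest = £1,392,400.00.
DOL = £10,448,905.80 ÷ £6,308,105.80 = 1.6564; DFL = £6,308,105.80 ÷ £4,915,705.80 = 1.2833.
Combined leverage = 1.6564 × 1.2833 = 2.1257.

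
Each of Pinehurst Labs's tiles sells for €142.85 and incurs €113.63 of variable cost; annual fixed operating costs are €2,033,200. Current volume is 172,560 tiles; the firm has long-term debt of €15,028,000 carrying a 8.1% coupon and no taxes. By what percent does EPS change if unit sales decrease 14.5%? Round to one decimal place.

Contribution at this volume is 172,560 × €29.22 = €5,042,203.20.
Subtracting fixed costs: EBIT = €5,042,203.20 − €2,033,200 = €3,009,003.20.
After interest of €1,217,268.00, pre-tax earnings = €1,791,735.20.
DCL = total CM / (EBIT − I) = €5,042,203.20 / €1,791,735.20 = 2.8141.
EPS therefore changes by 2.8141 × (-14.5%) = -40.8%.

-40.8%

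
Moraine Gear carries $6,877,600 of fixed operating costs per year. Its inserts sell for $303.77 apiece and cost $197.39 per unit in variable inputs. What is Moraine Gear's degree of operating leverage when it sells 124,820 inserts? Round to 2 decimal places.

At 124,820 units, contribution = 124,820 × $106.38 = $13,278,351.60.
Subtracting fixed costs: EBIT = $13,278,351.60 − $6,877,600 = $6,400,751.60.
DOL = contribution ÷ EBIT = $13,278,351.60 ÷ $6,400,751.60 = 2.0745.

2.07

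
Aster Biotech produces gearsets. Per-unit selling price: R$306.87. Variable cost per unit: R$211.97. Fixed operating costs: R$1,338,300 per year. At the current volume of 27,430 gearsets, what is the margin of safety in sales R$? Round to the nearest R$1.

R$4,089,898

Each unit contributes R$306.87 − R$211.97 = R$94.90. Break-even units = R$1,338,300 ÷ R$94.90 = 14,102.21; break-even revenue = 14,102.21 × R$306.87 = R$4,327,546.06.
Current sales = 27,430 × R$306.87 = R$8,417,444.10.
Margin of safety = R$8,417,444.10 − R$4,327,546.06 = R$4,089,898.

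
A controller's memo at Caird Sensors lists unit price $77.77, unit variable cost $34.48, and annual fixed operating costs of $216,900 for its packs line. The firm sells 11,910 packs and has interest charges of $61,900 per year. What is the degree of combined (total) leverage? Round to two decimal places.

2.18

At 11,910 units, contribution = 11,910 × $43.29 = $515,583.90.
Subtracting fixed costs: EBIT = $515,583.90 − $216,900 = $298,683.90. Interest = $61,900.00.
DOL = $515,583.90 ÷ $298,683.90 = 1.7262; DFL = $298,683.90 ÷ $236,783.90 = 1.2614.
Combined leverage = 1.7262 × 1.2614 = 2.1774.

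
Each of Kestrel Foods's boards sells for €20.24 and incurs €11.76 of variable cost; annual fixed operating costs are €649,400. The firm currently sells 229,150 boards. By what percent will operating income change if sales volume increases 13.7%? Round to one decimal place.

Total contribution margin = 229,150 × €8.48 = €1,943,192.00.
Operating income = contribution − fixed costs = €1,943,192.00 − €649,400 = €1,293,792.00.
So DOL = total CM / EBIT = €1,943,192.00 / €1,293,792.00 = 1.5019.
%ΔEBIT = DOL × %ΔSales = 1.5019 × +13.7% = +20.6%.

+20.6%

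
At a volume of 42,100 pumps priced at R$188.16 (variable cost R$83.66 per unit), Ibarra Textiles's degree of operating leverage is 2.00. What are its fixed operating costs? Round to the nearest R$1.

At 42,100 units, contribution = 42,100 × R$104.50 = R$4,399,450.00.
DOL = contribution / EBIT, so EBIT = R$4,399,450.00 / 2.00 = R$2,199,725.00.
And FC = contribution − EBIT = R$4,399,450.00 − R$2,199,725.00 = R$2,199,725.

R$2,199,725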